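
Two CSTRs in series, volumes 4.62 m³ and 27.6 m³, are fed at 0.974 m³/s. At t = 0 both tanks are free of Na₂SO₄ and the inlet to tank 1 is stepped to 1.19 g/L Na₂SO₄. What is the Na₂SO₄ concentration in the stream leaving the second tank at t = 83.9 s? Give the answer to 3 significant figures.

1.12 g/L

Each tank obeys Vᵢ dCᵢ/dt = Q(Cᵢ₋₁ − Cᵢ), so τᵢ = Vᵢ/Q.
τ₁ = 4.62/0.974 = 4.7433 s; τ₂ = 27.6/0.974 = 28.337 s.
Solving the cascade with C₁(0)=C₂(0)=0 gives C₂(t) = C_in[1 − (τ₁ e^(−t/τ₁) − τ₂ e^(−t/τ₂))/(τ₁ − τ₂)].
At t = 83.9: e^(−t/τ₁) = 2.0806e-08, e^(−t/τ₂) = 0.051777.
C₂ = 1.19·[1 − (4.7433·2.0806e-08 − 28.337·0.051777)/(-23.593)] = 1.19·0.93781 = 1.1160 g/L.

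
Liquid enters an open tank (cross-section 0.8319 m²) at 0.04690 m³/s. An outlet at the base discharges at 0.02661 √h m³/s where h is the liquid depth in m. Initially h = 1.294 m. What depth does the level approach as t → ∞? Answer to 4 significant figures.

3.106 m

Volume balance on the tank: A dh/dt = Q_in − 0.02661 √h. At steady state dh/dt = 0:
Q_in = 0.02661 √h_ss ⇒ √h_ss = 0.04690/0.02661 = 1.76250.
h_ss = 1.76250² = 3.10639 m. (Since h₀ = 1.294 m < h_ss, the level will rise toward this value.)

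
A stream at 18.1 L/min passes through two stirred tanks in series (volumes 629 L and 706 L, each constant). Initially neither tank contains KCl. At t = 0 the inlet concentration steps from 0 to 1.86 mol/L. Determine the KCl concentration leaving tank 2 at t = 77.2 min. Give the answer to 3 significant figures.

Each tank obeys Vᵢ dCᵢ/dt = Q(Cᵢ₋₁ − Cᵢ), so τᵢ = Vᵢ/Q.
τ₁ = 629/18.1 = 34.751 min; τ₂ = 706/18.1 = 39.006 min.
Solving the cascade with C₁(0)=C₂(0)=0 gives C₂(t) = C_in[1 − (τ₁ e^(−t/τ₁) − τ₂ e^(−t/τ₂))/(τ₁ − τ₂)].
At t = 77.2: e^(−t/τ₁) = 0.10845, e^(−t/τ₂) = 0.13818.
C₂ = 1.86·[1 − (34.751·0.10845 − 39.006·0.13818)/(-4.2541)] = 1.86·0.61895 = 1.1512 mol/L.

1.15 mol/L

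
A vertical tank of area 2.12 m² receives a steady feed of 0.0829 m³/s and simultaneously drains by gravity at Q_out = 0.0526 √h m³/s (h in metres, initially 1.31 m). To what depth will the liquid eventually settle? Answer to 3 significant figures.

2.48 m

Volume balance on the tank: A dh/dt = Q_in − 0.0526 √h. At steady state dh/dt = 0:
Q_in = 0.0526 √h_ss ⇒ √h_ss = 0.0829/0.0526 = 1.5760.
h_ss = 1.5760² = 2.4839 m. (Since h₀ = 1.31 m < h_ss, the level will rise toward this value.)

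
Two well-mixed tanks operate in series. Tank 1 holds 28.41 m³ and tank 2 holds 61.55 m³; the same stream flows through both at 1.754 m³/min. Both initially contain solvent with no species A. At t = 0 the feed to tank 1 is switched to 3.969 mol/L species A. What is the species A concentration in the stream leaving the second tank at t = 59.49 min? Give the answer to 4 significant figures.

Time constants: τᵢ = Vᵢ/Q for each well-mixed tank.
τ₁ = 28.41/1.754 = 16.1973 min; τ₂ = 61.55/1.754 = 35.0912 min.
Tank 1: C₁ = C_in(1 − e^(−t/τ₁)). Tank 2 (τ₁ ≠ τ₂): C₂ = C_in[1 − (τ₁ e^(−t/τ₁) − τ₂ e^(−t/τ₂))/(τ₁ − τ₂)].
At t = 59.49: e^(−t/τ₁) = 0.0254042, e^(−t/τ₂) = 0.183545.
C₂ = 3.969·[1 − (16.1973·0.0254042 − 35.0912·0.183545)/(-18.8940)] = 3.969·0.680885 = 2.70243 mol/L.

2.702 mol/L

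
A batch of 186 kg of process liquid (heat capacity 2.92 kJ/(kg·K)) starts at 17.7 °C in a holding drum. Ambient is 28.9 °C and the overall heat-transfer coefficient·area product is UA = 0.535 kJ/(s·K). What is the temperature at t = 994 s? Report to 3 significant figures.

24.7 °C

M c_p dT/dt = −UA(T − T_amb).
dT/dt = (T_ss − T)/τ with T_ss = T_amb = 28.900 °C, τ = M c_p/UA = 186·2.92/0.535 = 1015.2 s.
This is linear first-order; T(t) = T_ss + (T₀ − T_ss) e^(−t/τ).
T(994) = 28.900 + (-11.200)·0.37563 = 24.693 °C.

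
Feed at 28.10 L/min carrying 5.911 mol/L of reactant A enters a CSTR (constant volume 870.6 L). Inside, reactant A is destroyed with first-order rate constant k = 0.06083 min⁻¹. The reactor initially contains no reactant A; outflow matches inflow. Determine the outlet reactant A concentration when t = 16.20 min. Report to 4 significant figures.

Species balance: V dC/dt = Q C_in − Q C − k V C.
This is linear with rate a = Q/V + k = 0.0931066 min⁻¹.
C_ss = Q C_in/(Q + kV) = 2.04912 mol/L; C(t) = C_ss + (C₀ − C_ss) e^(−a t).
C(16.20) = 2.04912 + (-2.04912)·e^(−0.0931066·16.20) = 2.04912 + (-2.04912)·0.221280 = 1.59569 mol/L.

1.596 mol/L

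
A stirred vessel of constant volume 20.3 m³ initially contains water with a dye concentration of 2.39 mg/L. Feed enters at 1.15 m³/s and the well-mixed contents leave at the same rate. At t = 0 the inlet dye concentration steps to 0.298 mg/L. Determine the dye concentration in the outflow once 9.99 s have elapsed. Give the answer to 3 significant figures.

Species balance on the tank: V dC/dt = Q(C_in − C).
Time constant τ = V/Q = 20.3/1.15 = 17.652 s.
This is linear first-order; C(t) = C_in + (C₀ − C_in) e^(−t/τ).
C(9.99) = 0.298 + (2.39 − 0.298)·e^(−9.99/17.652) = 0.298 + (2.0920)·0.56783 = 1.4859 mg/L.

1.49 mg/L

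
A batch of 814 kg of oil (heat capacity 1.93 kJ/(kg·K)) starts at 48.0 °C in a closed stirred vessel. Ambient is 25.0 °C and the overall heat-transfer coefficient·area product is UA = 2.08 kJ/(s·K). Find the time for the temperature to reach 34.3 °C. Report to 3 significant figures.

M c_p dT/dt = −UA(T − T_amb).
τ = M c_p/UA = 755.30 s; T_ss = T_amb = 25.000 °C.
T(t) = T_ss + (T₀ − T_ss)e^(−t/τ); set T = 34.3:
t = −τ ln[(T − T_ss)/(T₀ − T_ss)] = −755.30 · ln(0.40435) = 683.91 s.

684 s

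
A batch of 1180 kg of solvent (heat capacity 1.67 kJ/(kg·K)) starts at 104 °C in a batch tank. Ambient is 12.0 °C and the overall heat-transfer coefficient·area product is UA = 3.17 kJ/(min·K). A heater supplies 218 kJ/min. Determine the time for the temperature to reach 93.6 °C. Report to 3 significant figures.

Lumped-capacitance energy balance: M c_p dT/dt = UA(T_amb − T) + Q̇.
τ = M c_p/UA = 621.64 min; T_ss = T_amb + Q̇/UA = 12.0 + 218/3.17 = 80.770 °C.
T(t) = T_ss + (T₀ − T_ss)e^(−t/τ); set T = 93.6:
t = −τ ln[(T − T_ss)/(T₀ − T_ss)] = −621.64 · ln(0.55231) = 369.04 min.

369 min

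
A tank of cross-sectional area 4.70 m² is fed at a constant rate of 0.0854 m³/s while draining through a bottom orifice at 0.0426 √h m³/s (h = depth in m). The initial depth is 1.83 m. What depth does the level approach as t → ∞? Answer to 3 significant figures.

4.02 m

A dh/dt = Q_in − 0.0426 √h. Steady state requires inflow = outflow:
Q_in = 0.0426 √h_ss ⇒ √h_ss = 0.0854/0.0426 = 2.0047.
h_ss = 2.0047² = 4.0188 m. (Since h₀ = 1.83 m < h_ss, the level will rise toward this value.)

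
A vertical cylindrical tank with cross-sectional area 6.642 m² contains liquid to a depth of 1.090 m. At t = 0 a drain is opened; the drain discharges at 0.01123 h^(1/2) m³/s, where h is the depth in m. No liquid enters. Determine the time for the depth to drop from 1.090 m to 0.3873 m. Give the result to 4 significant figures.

A dh/dt = −Q_out = −0.01123 √h.
This is separable: 2 d(√h)/dt = −0.01123/A, so √h = √h₀ − (0.01123/(2A)) t.
t = 2A(√h₀ − √h)/0.01123 = 2·6.642·(√1.090 − √0.3873)/0.01123
  = 13.2840 × (1.04403 − 0.622334) / 0.01123 = 498.826 s.

498.8 s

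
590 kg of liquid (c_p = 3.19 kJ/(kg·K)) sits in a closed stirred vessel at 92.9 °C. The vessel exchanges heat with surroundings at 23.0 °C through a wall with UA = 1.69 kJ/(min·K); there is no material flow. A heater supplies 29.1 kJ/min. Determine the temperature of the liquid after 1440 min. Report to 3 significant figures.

Unsteady energy balance on the tank contents: M c_p dT/dt = −UA(T − T_amb) + Q̇.
dT/dt = (T_ss − T)/τ with T_ss = T_amb + Q̇/UA = 23.0 + 29.1/1.69 = 40.219 °C, τ = M c_p/UA = 590·3.19/1.69 = 1113.7 min.
Integrating: T(t) = T_ss + (T₀ − T_ss) e^(−t/τ).
T(1440) = 40.219 + (52.681)·0.27444 = 54.677 °C.

54.7 °C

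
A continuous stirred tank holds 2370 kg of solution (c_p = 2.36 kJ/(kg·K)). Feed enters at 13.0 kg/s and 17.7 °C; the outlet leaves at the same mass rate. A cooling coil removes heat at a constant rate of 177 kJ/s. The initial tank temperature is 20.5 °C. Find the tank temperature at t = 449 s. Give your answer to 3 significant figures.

12.7 °C

M c_p dT/dt = ṁ c_p (T_in − T) − Q̇.
τ = M/ṁ = 182.31 s; T_ss = T_in − Q̇/(ṁ c_p) = 17.7 − 177/(13.0·2.36) = 11.931 °C.
T approaches T_ss exponentially: T(t) = T_ss + (T₀ − T_ss) e^(−t/τ).
T(449) = 11.931 + (8.5692)·e^(−449/182.31) = 11.931 + (8.5692)·0.085190 = 12.661 °C.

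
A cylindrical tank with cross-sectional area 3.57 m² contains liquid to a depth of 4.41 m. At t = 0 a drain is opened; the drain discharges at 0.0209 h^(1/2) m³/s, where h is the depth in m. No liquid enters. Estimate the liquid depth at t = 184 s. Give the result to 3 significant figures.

A dh/dt = −Q_out = −0.0209 √h.
Separate and integrate: 2(√h − √h₀) = −(0.0209/A) t.
√h = √4.41 − 0.0209·184/(2·3.57) = 2.1000 − 0.53860 = 1.5614.
h = 1.5614² = 2.4380 m.

2.44 m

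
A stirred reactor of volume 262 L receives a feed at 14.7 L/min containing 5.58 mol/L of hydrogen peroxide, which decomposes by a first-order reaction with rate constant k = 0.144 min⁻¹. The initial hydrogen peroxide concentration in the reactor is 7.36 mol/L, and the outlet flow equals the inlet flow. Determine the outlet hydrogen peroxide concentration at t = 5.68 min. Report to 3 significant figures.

3.42 mol/L

Accumulation = in − out − consumed: V dC/dt = Q C_in − Q C − k V C.
dC/dt = (Q/V) C_in − (Q/V + k) C; effective rate a = Q/V + k = 0.056107 + 0.144 = 0.20011 min⁻¹.
C_ss = Q C_in/(Q + kV) = 1.5645 mol/L; C(t) = C_ss + (C₀ − C_ss) e^(−a t).
C(5.68) = 1.5645 + (5.7955)·e^(−0.20011·5.68) = 1.5645 + (5.7955)·0.32091 = 3.4243 mol/L.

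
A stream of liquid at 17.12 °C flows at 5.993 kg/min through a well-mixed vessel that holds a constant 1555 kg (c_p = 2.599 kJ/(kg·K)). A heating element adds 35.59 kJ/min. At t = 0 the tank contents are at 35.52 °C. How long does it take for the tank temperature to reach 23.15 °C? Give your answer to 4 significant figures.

M c_p dT/dt = ṁ c_p (T_in − T) + Q̇.
τ = M/ṁ = 259.469 min; T_ss = T_in + Q̇/(ṁ c_p) = 19.4050 °C.
T(t) = T_ss + (T₀ − T_ss) e^(−t/τ). Set T = 23.15:
e^(−t/τ) = (23.15 − 19.4050)/(35.52 − 19.4050) = 0.232394
t = −259.469 · ln(0.232394) = 378.649 min.

378.6 min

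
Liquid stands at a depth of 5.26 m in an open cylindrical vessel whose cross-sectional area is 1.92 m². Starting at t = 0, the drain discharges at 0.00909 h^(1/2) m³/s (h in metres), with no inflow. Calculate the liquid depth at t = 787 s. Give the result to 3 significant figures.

0.185 m

With no inflow, A dh/dt = −0.00909 √h.
This is separable: 2 d(√h)/dt = −0.00909/A, so √h = √h₀ − (0.00909/(2A)) t.
√h = √5.26 − 0.00909·787/(2·1.92) = 2.2935 − 1.8630 = 0.43049.
h = 0.43049² = 0.18532 m.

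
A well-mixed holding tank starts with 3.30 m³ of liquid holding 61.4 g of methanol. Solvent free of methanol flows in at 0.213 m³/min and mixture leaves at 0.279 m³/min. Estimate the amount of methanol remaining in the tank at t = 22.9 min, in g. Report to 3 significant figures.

4.61 g

Let m(t) be the amount of methanol. Volume: V(t) = V₀ + (Q_in − Q_out) t = 3.30 − 0.066000 t; V(22.9) = 1.7886 m³.
Solute balance: dm/dt = 0 − Q_out C = −Q_out m/V(t).
Separate: dm/m = −Q_out dt/V(t) ⇒ ln(m/m₀) = −(Q_out/(Q_in−Q_out)) ln(V/V₀).
m = m₀ (V₀/V)^(Q_out/(Q_in−Q_out)) = 61.4 × (3.30/1.7886)^(-4.2273) = 4.6101 g.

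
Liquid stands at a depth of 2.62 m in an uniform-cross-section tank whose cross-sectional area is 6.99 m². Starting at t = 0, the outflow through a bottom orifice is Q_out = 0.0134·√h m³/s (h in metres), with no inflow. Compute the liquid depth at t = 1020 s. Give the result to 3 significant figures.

0.411 m

A dh/dt = −Q_out = −0.0134 √h.
This is separable: 2 d(√h)/dt = −0.0134/A, so √h = √h₀ − (0.0134/(2A)) t.
√h = √2.62 − 0.0134·1020/(2·6.99) = 1.6186 − 0.97768 = 0.64096.
h = 0.64096² = 0.41083 m.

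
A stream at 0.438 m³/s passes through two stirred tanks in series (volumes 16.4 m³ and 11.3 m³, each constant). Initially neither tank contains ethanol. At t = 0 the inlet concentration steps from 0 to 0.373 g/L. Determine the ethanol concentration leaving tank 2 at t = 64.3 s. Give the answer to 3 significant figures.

Species balance on tank i: dCᵢ/dt = (Cᵢ₋₁ − Cᵢ)/τᵢ with τᵢ = Vᵢ/Q.
τ₁ = 16.4/0.438 = 37.443 s; τ₂ = 11.3/0.438 = 25.799 s.
Solving the cascade with C₁(0)=C₂(0)=0 gives C₂(t) = C_in[1 − (τ₁ e^(−t/τ₁) − τ₂ e^(−t/τ₂))/(τ₁ − τ₂)].
At t = 64.3: e^(−t/τ₁) = 0.17955, e^(−t/τ₂) = 0.082716.
C₂ = 0.373·[1 − (37.443·0.17955 − 25.799·0.082716)/(11.644)] = 0.373·0.60589 = 0.22600 g/L.

0.226 g/L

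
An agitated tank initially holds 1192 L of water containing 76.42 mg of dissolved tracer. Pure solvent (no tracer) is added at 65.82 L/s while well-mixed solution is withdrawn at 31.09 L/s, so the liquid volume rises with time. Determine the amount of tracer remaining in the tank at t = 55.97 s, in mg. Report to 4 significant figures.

32.15 mg

Let m(t) be the amount of tracer. Volume: V(t) = V₀ + (Q_in − Q_out) t = 1192 + 34.7300 t; V(55.97) = 3135.84 L.
Species balance (pure solvent in): dm/dt = −Q_out · m/V(t).
dm/m = −Q_out dt/(V₀ + 34.7300 t); integrating gives ln(m/m₀) = −(Q_out/(Q_in−Q_out)) ln(V/V₀).
m = m₀ (V₀/V)^(Q_out/(Q_in−Q_out)) = 76.42 × (1192/3135.84)^(0.895191) = 32.1483 mg.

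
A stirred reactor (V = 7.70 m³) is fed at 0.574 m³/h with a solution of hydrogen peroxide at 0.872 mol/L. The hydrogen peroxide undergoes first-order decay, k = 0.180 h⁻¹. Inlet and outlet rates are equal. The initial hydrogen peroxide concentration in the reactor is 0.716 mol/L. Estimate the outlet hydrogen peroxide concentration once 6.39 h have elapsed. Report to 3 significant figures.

V dC/dt = Q(C_in − C) − k V C.
dC/dt = (Q/V) C_in − (Q/V + k) C; effective rate a = Q/V + k = 0.074545 + 0.180 = 0.25455 h⁻¹.
C_ss = Q C_in/(Q + kV) = 0.25537 mol/L; C(t) = C_ss + (C₀ − C_ss) e^(−a t).
C(6.39) = 0.25537 + (0.46063)·e^(−0.25455·6.39) = 0.25537 + (0.46063)·0.19661 = 0.34593 mol/L.

0.346 mol/L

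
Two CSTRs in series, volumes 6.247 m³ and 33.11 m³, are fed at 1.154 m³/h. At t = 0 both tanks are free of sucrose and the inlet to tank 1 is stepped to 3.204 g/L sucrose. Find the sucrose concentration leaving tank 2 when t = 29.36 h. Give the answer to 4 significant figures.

1.788 g/L

Species balance on tank i: dCᵢ/dt = (Cᵢ₋₁ − Cᵢ)/τᵢ with τᵢ = Vᵢ/Q.
τ₁ = 6.247/1.154 = 5.41334 h; τ₂ = 33.11/1.154 = 28.6915 h.
Tank 1: C₁ = C_in(1 − e^(−t/τ₁)). Tank 2 (τ₁ ≠ τ₂): C₂ = C_in[1 − (τ₁ e^(−t/τ₁) − τ₂ e^(−t/τ₂))/(τ₁ − τ₂)].
At t = 29.36: e^(−t/τ₁) = 0.00441109, e^(−t/τ₂) = 0.359407.
C₂ = 3.204·[1 − (5.41334·0.00441109 − 28.6915·0.359407)/(-23.2782)] = 3.204·0.558038 = 1.78795 g/L.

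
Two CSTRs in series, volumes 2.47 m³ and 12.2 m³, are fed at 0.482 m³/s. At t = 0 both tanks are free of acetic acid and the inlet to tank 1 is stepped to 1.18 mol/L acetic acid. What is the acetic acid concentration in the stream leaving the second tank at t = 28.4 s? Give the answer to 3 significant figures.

0.699 mol/L

Species balance on tank i: dCᵢ/dt = (Cᵢ₋₁ − Cᵢ)/τᵢ with τᵢ = Vᵢ/Q.
τ₁ = 2.47/0.482 = 5.1245 s; τ₂ = 12.2/0.482 = 25.311 s.
Solving the cascade with C₁(0)=C₂(0)=0 gives C₂(t) = C_in[1 − (τ₁ e^(−t/τ₁) − τ₂ e^(−t/τ₂))/(τ₁ − τ₂)].
At t = 28.4: e^(−t/τ₁) = 0.0039186, e^(−t/τ₂) = 0.32562.
C₂ = 1.18·[1 − (5.1245·0.0039186 − 25.311·0.32562)/(-20.187)] = 1.18·0.59272 = 0.69941 mol/L.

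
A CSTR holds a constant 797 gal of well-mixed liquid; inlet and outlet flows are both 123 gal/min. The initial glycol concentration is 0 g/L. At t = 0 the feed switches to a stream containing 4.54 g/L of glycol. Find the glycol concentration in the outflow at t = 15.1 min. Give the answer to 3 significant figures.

Species balance on the tank: V dC/dt = Q(C_in − C).
So dC/dt = (C_in − C)/τ with τ = V/Q = 797/123 = 6.4797 min.
This is linear first-order; C(t) = C_in + (C₀ − C_in) e^(−t/τ).
C(15.1) = 4.54 + (0 − 4.54)·e^(−15.1/6.4797) = 4.54 + (-4.5400)·0.097260 = 4.0984 g/L.

4.10 g/L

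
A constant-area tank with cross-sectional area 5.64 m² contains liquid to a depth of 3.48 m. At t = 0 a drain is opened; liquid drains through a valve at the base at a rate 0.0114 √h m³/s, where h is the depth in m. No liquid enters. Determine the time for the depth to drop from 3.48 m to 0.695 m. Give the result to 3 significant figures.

1020 s

A dh/dt = −Q_out = −0.0114 √h.
This is separable: 2 d(√h)/dt = −0.0114/A, so √h = √h₀ − (0.0114/(2A)) t.
t = 2A(√h₀ − √h)/0.0114 = 2·5.64·(√3.48 − √0.695)/0.0114
  = 11.280 × (1.8655 − 0.83367) / 0.0114 = 1020.9 s.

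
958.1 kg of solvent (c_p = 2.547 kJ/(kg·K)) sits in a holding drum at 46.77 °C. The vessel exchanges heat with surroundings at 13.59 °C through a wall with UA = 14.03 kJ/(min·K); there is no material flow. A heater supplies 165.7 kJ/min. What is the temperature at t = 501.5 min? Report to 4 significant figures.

Energy balance: M c_p dT/dt = −UA(T − T_amb) + Q̇.
dT/dt = (T_ss − T)/τ with T_ss = T_amb + Q̇/UA = 13.59 + 165.7/14.03 = 25.4004 °C, τ = M c_p/UA = 958.1·2.547/14.03 = 173.933 min.
T approaches T_ss exponentially: T(t) = T_ss + (T₀ − T_ss) e^(−t/τ).
T(501.5) = 25.4004 + (21.3696)·0.0559502 = 26.5960 °C.

26.60 °C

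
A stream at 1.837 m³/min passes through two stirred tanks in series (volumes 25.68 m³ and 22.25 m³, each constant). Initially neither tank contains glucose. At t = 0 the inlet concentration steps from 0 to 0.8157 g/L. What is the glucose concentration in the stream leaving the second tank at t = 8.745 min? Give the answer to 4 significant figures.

Each tank obeys Vᵢ dCᵢ/dt = Q(Cᵢ₋₁ − Cᵢ), so τᵢ = Vᵢ/Q.
τ₁ = 25.68/1.837 = 13.9793 min; τ₂ = 22.25/1.837 = 12.1121 min.
Solving the cascade with C₁(0)=C₂(0)=0 gives C₂(t) = C_in[1 − (τ₁ e^(−t/τ₁) − τ₂ e^(−t/τ₂))/(τ₁ − τ₂)].
At t = 8.745: e^(−t/τ₁) = 0.534958, e^(−t/τ₂) = 0.485778.
C₂ = 0.8157·[1 − (13.9793·0.534958 − 12.1121·0.485778)/(1.86717)] = 0.8157·0.146020 = 0.119108 g/L.

0.1191 g/L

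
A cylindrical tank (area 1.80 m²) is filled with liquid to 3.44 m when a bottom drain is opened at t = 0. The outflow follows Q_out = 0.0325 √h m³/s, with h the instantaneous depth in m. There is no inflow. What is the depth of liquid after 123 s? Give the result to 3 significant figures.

0.554 m

A dh/dt = −Q_out = −0.0325 √h.
∫ h^(−1/2) dh = −(0.0325/A) ∫ dt, giving 2√h = 2√h₀ − (0.0325/A) t.
√h = √3.44 − 0.0325·123/(2·1.80) = 1.8547 − 1.1104 = 0.74431.
h = 0.74431² = 0.55399 m.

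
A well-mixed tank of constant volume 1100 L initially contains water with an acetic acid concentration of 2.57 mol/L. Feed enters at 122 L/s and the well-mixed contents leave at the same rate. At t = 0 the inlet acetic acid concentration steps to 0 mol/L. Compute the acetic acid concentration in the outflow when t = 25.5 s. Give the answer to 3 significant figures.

Unsteady species balance (constant V, well mixed): V dC/dt = Q(C_in − C).
Rewrite as dC/dt + C/τ = C_in/τ, τ = V/Q = 9.0164 s.
This is linear first-order; C(t) = C_in + (C₀ − C_in) e^(−t/τ).
C(25.5) = 0 + (2.57 − 0)·e^(−25.5/9.0164) = 0 + (2.5700)·0.059120 = 0.15194 mol/L.

0.152 mol/L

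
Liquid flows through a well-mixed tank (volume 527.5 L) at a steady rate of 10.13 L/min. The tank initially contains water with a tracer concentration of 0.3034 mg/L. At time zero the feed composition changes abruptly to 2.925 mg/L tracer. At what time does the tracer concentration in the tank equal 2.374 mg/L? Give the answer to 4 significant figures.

81.22 min

Species balance: V dC/dt = Q(C_in − C) ⇒ τ = V/Q = 52.0731 min.
C(t) = C_in + (C₀ − C_in) e^(−t/τ). Set C = 2.374 and solve for t:
e^(−t/τ) = (C − C_in)/(C₀ − C_in) = (2.374 − 2.925)/(0.3034 − 2.925) = 0.210177
t = −τ ln(…) = 52.0731 × 1.55981 = 81.2238 min.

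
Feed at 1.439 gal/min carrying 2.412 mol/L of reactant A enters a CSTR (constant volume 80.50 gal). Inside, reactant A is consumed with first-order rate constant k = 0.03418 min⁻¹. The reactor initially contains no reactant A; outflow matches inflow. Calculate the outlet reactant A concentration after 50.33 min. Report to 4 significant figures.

V dC/dt = Q(C_in − C) − k V C.
dC/dt = (Q/V) C_in − (Q/V + k) C; effective rate a = Q/V + k = 0.0178758 + 0.03418 = 0.0520558 min⁻¹.
C_ss = Q C_in/(Q + kV) = 0.828273 mol/L; C(t) = C_ss + (C₀ − C_ss) e^(−a t).
C(50.33) = 0.828273 + (-0.828273)·e^(−0.0520558·50.33) = 0.828273 + (-0.828273)·0.0728052 = 0.767970 mol/L.

0.7680 mol/L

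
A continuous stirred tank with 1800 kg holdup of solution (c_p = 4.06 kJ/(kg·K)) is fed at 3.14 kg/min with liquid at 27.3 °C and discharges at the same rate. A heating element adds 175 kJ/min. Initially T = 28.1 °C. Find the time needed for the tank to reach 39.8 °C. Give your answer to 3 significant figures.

1350 min

M c_p dT/dt = ṁ c_p (T_in − T) + Q̇.
τ = M/ṁ = 573.25 min; T_ss = T_in + Q̇/(ṁ c_p) = 41.027 °C.
T(t) = T_ss + (T₀ − T_ss) e^(−t/τ). Set T = 39.8:
e^(−t/τ) = (39.8 − 41.027)/(28.1 − 41.027) = 0.094933
t = −573.25 · ln(0.094933) = 1349.8 min.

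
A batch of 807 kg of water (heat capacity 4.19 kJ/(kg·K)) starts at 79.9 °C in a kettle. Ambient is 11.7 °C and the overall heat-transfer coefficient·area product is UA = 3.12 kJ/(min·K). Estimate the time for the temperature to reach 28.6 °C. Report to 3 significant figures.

M c_p dT/dt = −UA(T − T_amb).
τ = M c_p/UA = 1083.8 min; T_ss = T_amb = 11.700 °C.
T(t) = T_ss + (T₀ − T_ss)e^(−t/τ); set T = 28.6:
t = −τ ln[(T − T_ss)/(T₀ − T_ss)] = −1083.8 · ln(0.24780) = 1512.0 min.

1510 min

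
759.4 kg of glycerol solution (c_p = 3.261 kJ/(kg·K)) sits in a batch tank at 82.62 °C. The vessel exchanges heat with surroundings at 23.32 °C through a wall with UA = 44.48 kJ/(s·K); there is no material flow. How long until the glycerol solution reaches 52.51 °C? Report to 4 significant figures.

39.46 s

First-law balance (no shaft work): M c_p dT/dt = −UA(T − T_amb).
τ = M c_p/UA = 55.6745 s; T_ss = T_amb = 23.3200 °C.
T(t) = T_ss + (T₀ − T_ss)e^(−t/τ); set T = 52.51:
t = −τ ln[(T − T_ss)/(T₀ − T_ss)] = −55.6745 · ln(0.492243) = 39.4612 s.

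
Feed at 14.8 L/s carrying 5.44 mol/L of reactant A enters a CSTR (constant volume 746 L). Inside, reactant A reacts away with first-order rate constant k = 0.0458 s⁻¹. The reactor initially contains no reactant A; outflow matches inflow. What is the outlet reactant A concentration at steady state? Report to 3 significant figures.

Accumulation = in − out − consumed: V dC/dt = Q C_in − Q C − k V C.
At steady state: 0 = Q C_in − (Q + kV) C_ss, so C_ss = Q C_in/(Q + kV).
C_ss = 14.8·5.44/(14.8 + 0.0458·746) = 80.512/48.967 = 1.6442 mol/L.

1.64 mol/L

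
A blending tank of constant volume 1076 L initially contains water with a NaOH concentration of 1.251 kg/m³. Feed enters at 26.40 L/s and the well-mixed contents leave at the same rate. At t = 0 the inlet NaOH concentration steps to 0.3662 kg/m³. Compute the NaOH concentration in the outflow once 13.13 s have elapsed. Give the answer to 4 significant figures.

1.007 kg/m³

Species balance on the tank: V dC/dt = Q(C_in − C).
So dC/dt = (C_in − C)/τ with τ = V/Q = 1076/26.40 = 40.7576 s.
Integrating: C(t) = C_in + (C₀ − C_in) e^(−t/τ).
C(13.13) = 0.3662 + (1.251 − 0.3662)·e^(−13.13/40.7576) = 0.3662 + (0.884800)·0.724590 = 1.00732 kg/m³.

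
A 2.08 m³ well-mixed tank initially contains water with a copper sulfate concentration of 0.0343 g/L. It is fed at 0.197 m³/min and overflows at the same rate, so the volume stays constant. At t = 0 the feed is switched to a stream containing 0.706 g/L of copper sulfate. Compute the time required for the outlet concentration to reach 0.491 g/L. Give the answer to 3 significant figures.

Mass balance on the solute (V constant): V dC/dt = Q(C_in − C), so τ = V/Q = 10.558 min.
C(t) = C_in + (C₀ − C_in) e^(−t/τ). Set C = 0.491 and solve for t:
e^(−t/τ) = (C − C_in)/(C₀ − C_in) = (0.491 − 0.706)/(0.0343 − 0.706) = 0.32008
t = −τ ln(…) = 10.558 × 1.1392 = 12.028 min.

12.0 min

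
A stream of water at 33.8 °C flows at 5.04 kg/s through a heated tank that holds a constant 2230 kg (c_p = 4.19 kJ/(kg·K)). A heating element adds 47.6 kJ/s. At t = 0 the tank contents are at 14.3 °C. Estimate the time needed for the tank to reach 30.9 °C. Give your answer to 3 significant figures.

637 s

Heat balance on the well-mixed liquid: M c_p dT/dt = ṁ c_p (T_in − T) + 47.6.
τ = M/ṁ = 442.46 s; T_ss = T_in + Q̇/(ṁ c_p) = 36.054 °C.
T(t) = T_ss + (T₀ − T_ss) e^(−t/τ). Set T = 30.9:
e^(−t/τ) = (30.9 − 36.054)/(14.3 − 36.054) = 0.23692
t = −442.46 · ln(0.23692) = 637.15 s.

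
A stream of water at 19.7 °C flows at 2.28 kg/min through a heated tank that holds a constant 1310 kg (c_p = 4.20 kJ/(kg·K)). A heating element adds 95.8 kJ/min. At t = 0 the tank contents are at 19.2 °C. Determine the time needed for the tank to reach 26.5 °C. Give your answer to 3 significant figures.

M c_p dT/dt = ṁ c_p (T_in − T) + Q̇.
τ = M/ṁ = 574.56 min; T_ss = T_in + Q̇/(ṁ c_p) = 29.704 °C.
T(t) = T_ss + (T₀ − T_ss) e^(−t/τ). Set T = 26.5:
e^(−t/τ) = (26.5 − 29.704)/(19.2 − 29.704) = 0.30504
t = −574.56 · ln(0.30504) = 682.19 min.

682 min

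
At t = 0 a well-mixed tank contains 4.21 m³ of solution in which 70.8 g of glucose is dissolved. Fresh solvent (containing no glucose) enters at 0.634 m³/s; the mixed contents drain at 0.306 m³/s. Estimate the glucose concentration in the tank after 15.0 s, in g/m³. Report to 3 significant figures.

Let m(t) be the amount of glucose. Volume: V(t) = V₀ + (Q_in − Q_out) t = 4.21 + 0.32800 t; V(15.0) = 9.1300 m³.
No glucose enters, so dm/dt = −Q_out · (m/V).
Separate: dm/m = −Q_out dt/V(t) ⇒ ln(m/m₀) = −(Q_out/(Q_in−Q_out)) ln(V/V₀).
m = m₀ (V₀/V)^(Q_out/(Q_in−Q_out)) = 70.8 × (4.21/9.1300)^(0.93293) = 34.387 g.
C = m/V = 34.387/9.1300 = 3.7664 g/m³.

3.77 g/m³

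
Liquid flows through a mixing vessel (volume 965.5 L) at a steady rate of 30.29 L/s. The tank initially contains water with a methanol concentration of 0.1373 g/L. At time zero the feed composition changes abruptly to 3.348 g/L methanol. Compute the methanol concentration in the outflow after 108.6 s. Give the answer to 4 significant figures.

Unsteady species balance (constant V, well mixed): V dC/dt = Q(C_in − C).
Time constant τ = V/Q = 965.5/30.29 = 31.8752 s.
C approaches C_in exponentially: C(t) = C_in + (C₀ − C_in) e^(−t/τ).
C(108.6) = 3.348 + (0.1373 − 3.348)·e^(−108.6/31.8752) = 3.348 + (-3.21070)·0.0331393 = 3.24160 g/L.

3.242 g/L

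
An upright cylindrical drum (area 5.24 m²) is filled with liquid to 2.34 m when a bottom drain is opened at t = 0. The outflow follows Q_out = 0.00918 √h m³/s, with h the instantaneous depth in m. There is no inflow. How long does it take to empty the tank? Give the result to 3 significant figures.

With no inflow, A dh/dt = −0.00918 √h.
Separate and integrate: 2(√h − √h₀) = −(0.00918/A) t.
Tank is empty when √h = 0: t_empty = 2A√h₀/0.00918.
t_empty = 2·5.24·√2.34/0.00918 = 10.480·1.5297/0.00918 = 1746.3 s.

1750 s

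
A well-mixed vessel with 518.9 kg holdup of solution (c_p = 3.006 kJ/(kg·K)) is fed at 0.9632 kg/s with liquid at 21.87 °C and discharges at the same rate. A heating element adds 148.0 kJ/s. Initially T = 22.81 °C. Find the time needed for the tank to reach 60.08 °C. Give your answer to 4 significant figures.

M c_p dT/dt = ṁ c_p (T_in − T) + Q̇.
τ = M/ṁ = 538.725 s; T_ss = T_in + Q̇/(ṁ c_p) = 72.9859 °C.
T(t) = T_ss + (T₀ − T_ss) e^(−t/τ). Set T = 60.08:
e^(−t/τ) = (60.08 − 72.9859)/(22.81 − 72.9859) = 0.257214
t = −538.725 · ln(0.257214) = 731.507 s.

731.5 s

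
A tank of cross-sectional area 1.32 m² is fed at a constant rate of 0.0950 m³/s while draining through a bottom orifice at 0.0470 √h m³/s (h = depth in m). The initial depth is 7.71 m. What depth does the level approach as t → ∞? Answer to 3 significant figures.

4.09 m

A dh/dt = Q_in − 0.0470 √h. Steady state requires inflow = outflow:
Q_in = 0.0470 √h_ss ⇒ √h_ss = 0.0950/0.0470 = 2.0213.
h_ss = 2.0213² = 4.0856 m. (Since h₀ = 7.71 m > h_ss, the level will fall toward this value.)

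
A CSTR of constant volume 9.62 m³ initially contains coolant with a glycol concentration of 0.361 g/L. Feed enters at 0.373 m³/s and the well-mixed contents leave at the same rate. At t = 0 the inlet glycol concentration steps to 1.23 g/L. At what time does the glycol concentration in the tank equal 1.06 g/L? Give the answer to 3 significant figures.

Species balance: V dC/dt = Q(C_in − C) ⇒ τ = V/Q = 25.791 s.
C(t) = C_in + (C₀ − C_in) e^(−t/τ). Set C = 1.06 and solve for t:
e^(−t/τ) = (C − C_in)/(C₀ − C_in) = (1.06 − 1.23)/(0.361 − 1.23) = 0.19563
t = −τ ln(…) = 25.791 × 1.6315 = 42.079 s.

42.1 s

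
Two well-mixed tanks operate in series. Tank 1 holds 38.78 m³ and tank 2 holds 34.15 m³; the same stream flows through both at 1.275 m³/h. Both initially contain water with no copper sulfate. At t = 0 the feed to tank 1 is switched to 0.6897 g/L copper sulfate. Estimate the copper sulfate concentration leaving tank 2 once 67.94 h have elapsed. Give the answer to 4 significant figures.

0.4734 g/L

Time constants: τᵢ = Vᵢ/Q for each well-mixed tank.
τ₁ = 38.78/1.275 = 30.4157 h; τ₂ = 34.15/1.275 = 26.7843 h.
Tank 1: C₁ = C_in(1 − e^(−t/τ₁)). Tank 2 (τ₁ ≠ τ₂): C₂ = C_in[1 − (τ₁ e^(−t/τ₁) − τ₂ e^(−t/τ₂))/(τ₁ − τ₂)].
At t = 67.94: e^(−t/τ₁) = 0.107130, e^(−t/τ₂) = 0.0791382.
C₂ = 0.6897·[1 − (30.4157·0.107130 − 26.7843·0.0791382)/(3.63137)] = 0.6897·0.686411 = 0.473418 g/L.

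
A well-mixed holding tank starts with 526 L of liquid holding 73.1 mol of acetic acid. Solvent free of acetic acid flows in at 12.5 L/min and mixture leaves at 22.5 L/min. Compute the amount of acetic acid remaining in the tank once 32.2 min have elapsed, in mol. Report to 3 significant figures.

Total volume: dV/dt = Q_in − Q_out = -10.000 L/min, so V(t) = 526 − 10.000 t and V(32.2) = 204.00 L.
Species balance (pure solvent in): dm/dt = −Q_out · m/V(t).
dm/m = −Q_out dt/(V₀ − 10.000 t); integrating gives ln(m/m₀) = −(Q_out/(Q_in−Q_out)) ln(V/V₀).
m = m₀ (V₀/V)^(Q_out/(Q_in−Q_out)) = 73.1 × (526/204.00)^(-2.2500) = 8.6770 mol.

8.68 mol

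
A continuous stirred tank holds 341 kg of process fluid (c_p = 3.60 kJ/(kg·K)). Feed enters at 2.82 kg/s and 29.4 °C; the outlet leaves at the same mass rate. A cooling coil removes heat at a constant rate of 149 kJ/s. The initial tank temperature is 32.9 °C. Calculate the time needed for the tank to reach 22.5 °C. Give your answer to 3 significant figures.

103 s

First-law balance (no shaft work): M c_p dT/dt = ṁ c_p (T_in − T) − 149.
τ = M/ṁ = 120.92 s; T_ss = T_in − Q̇/(ṁ c_p) = 14.723 °C.
T(t) = T_ss + (T₀ − T_ss) e^(−t/τ). Set T = 22.5:
e^(−t/τ) = (22.5 − 14.723)/(32.9 − 14.723) = 0.42785
t = −120.92 · ln(0.42785) = 102.66 s.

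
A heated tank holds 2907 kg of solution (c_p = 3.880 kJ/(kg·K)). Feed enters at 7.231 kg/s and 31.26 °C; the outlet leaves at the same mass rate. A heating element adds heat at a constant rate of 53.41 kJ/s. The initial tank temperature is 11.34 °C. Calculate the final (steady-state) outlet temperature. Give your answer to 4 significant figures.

33.16 °C

M c_p dT/dt = ṁ c_p (T_in − T) + Q̇.
At steady state dT/dt = 0 ⇒ T_ss = T_in + Q̇/(ṁ c_p) = 31.26 + 53.41/(7.231·3.880) = 33.1637 °C.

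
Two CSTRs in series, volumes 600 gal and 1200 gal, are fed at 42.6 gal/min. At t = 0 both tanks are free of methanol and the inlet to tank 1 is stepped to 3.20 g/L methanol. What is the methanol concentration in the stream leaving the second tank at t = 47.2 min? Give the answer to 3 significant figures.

Time constants: τᵢ = Vᵢ/Q for each well-mixed tank.
τ₁ = 600/42.6 = 14.085 min; τ₂ = 1200/42.6 = 28.169 min.
Tank 1: C₁ = C_in(1 − e^(−t/τ₁)). Tank 2 (τ₁ ≠ τ₂): C₂ = C_in[1 − (τ₁ e^(−t/τ₁) − τ₂ e^(−t/τ₂))/(τ₁ − τ₂)].
At t = 47.2: e^(−t/τ₁) = 0.035042, e^(−t/τ₂) = 0.18720.
C₂ = 3.20·[1 − (14.085·0.035042 − 28.169·0.18720)/(-14.085)] = 3.20·0.66065 = 2.1141 g/L.

2.11 g/L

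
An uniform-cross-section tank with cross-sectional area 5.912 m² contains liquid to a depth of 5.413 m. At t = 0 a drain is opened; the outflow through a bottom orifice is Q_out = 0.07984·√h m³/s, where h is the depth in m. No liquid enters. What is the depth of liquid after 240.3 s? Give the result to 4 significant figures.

Accumulation of liquid (constant cross-section A): A dh/dt = −0.07984 √h.
This is separable: 2 d(√h)/dt = −0.07984/A, so √h = √h₀ − (0.07984/(2A)) t.
√h = √5.413 − 0.07984·240.3/(2·5.912) = 2.32659 − 1.62259 = 0.703991.
h = 0.703991² = 0.495604 m.

0.4956 m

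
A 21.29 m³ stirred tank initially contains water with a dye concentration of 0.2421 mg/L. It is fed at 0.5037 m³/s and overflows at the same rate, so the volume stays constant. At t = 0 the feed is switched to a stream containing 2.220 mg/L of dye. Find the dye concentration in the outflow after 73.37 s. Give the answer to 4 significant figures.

1.871 mg/L

Mass balance on the solute (V constant): V dC/dt = Q(C_in − C).
Time constant τ = V/Q = 21.29/0.5037 = 42.2672 s.
Integrating: C(t) = C_in + (C₀ − C_in) e^(−t/τ).
C(73.37) = 2.220 + (0.2421 − 2.220)·e^(−73.37/42.2672) = 2.220 + (-1.97790)·0.176248 = 1.87140 mg/L.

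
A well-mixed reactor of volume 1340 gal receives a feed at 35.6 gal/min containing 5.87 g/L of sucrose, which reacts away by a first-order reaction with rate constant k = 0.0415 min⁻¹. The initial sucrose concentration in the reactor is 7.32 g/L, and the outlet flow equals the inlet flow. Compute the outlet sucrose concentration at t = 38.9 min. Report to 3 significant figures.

V dC/dt = Q(C_in − C) − k V C.
dC/dt = (Q/V) C_in − (Q/V + k) C; effective rate a = Q/V + k = 0.026567 + 0.0415 = 0.068067 min⁻¹.
C_ss = Q C_in/(Q + kV) = 2.2911 g/L; C(t) = C_ss + (C₀ − C_ss) e^(−a t).
C(38.9) = 2.2911 + (5.0289)·e^(−0.068067·38.9) = 2.2911 + (5.0289)·0.070806 = 2.6472 g/L.

2.65 g/L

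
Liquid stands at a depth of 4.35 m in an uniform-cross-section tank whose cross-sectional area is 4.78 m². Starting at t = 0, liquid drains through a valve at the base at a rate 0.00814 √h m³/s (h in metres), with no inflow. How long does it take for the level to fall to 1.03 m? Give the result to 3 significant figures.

1260 s

A dh/dt = −Q_out = −0.00814 √h.
∫ h^(−1/2) dh = −(0.00814/A) ∫ dt, giving 2√h = 2√h₀ − (0.00814/A) t.
t = 2A(√h₀ − √h)/0.00814 = 2·4.78·(√4.35 − √1.03)/0.00814
  = 9.5600 × (2.0857 − 1.0149) / 0.00814 = 1257.6 s.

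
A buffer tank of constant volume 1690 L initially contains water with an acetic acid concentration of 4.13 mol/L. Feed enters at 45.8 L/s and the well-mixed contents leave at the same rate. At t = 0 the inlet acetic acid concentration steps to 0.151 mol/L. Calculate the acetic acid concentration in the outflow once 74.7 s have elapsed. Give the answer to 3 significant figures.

Species balance on the tank: V dC/dt = Q(C_in − C).
Rewrite as dC/dt + C/τ = C_in/τ, τ = V/Q = 36.900 s.
C approaches C_in exponentially: C(t) = C_in + (C₀ − C_in) e^(−t/τ).
C(74.7) = 0.151 + (4.13 − 0.151)·e^(−74.7/36.900) = 0.151 + (3.9790)·0.13207 = 0.67651 mol/L.

0.677 mol/L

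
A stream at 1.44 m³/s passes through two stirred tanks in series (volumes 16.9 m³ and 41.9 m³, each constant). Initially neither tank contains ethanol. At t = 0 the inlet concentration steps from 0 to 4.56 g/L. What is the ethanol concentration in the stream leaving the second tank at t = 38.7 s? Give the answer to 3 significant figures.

2.65 g/L

Time constants: τᵢ = Vᵢ/Q for each well-mixed tank.
τ₁ = 16.9/1.44 = 11.736 s; τ₂ = 41.9/1.44 = 29.097 s.
Tank 1: C₁ = C_in(1 − e^(−t/τ₁)). Tank 2 (τ₁ ≠ τ₂): C₂ = C_in[1 − (τ₁ e^(−t/τ₁) − τ₂ e^(−t/τ₂))/(τ₁ − τ₂)].
At t = 38.7: e^(−t/τ₁) = 0.036975, e^(−t/τ₂) = 0.26447.
C₂ = 4.56·[1 − (11.736·0.036975 − 29.097·0.26447)/(-17.361)] = 4.56·0.58174 = 2.6527 g/L.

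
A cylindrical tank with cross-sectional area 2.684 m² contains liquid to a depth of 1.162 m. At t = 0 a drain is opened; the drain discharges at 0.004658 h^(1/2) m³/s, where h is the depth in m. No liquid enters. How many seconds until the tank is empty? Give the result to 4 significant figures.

1242 s

With no inflow, A dh/dt = −0.004658 √h.
Separate and integrate: 2(√h − √h₀) = −(0.004658/A) t.
Tank is empty when √h = 0: t_empty = 2A√h₀/0.004658.
t_empty = 2·2.684·√1.162/0.004658 = 5.36800·1.07796/0.004658 = 1242.27 s.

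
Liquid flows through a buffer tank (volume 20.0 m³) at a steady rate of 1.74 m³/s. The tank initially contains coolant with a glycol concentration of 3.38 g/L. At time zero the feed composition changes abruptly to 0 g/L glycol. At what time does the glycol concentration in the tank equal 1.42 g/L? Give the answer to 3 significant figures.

Species balance on the tank: V dC/dt = Q(C_in − C), so τ = V/Q = 11.494 s.
C(t) = C_in + (C₀ − C_in) e^(−t/τ). Set C = 1.42 and solve for t:
e^(−t/τ) = (C − C_in)/(C₀ − C_in) = (1.42 − 0)/(3.38 − 0) = 0.42012
t = −τ ln(…) = 11.494 × 0.86722 = 9.9680 s.

9.97 s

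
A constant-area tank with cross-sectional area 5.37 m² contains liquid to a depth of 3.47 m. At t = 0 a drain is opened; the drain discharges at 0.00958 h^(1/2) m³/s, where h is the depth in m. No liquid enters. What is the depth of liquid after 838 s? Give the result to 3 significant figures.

1.24 m

Accumulation of liquid (constant cross-section A): A dh/dt = −0.00958 √h.
∫ h^(−1/2) dh = −(0.00958/A) ∫ dt, giving 2√h = 2√h₀ − (0.00958/A) t.
√h = √3.47 − 0.00958·838/(2·5.37) = 1.8628 − 0.74749 = 1.1153.
h = 1.1153² = 1.2439 m.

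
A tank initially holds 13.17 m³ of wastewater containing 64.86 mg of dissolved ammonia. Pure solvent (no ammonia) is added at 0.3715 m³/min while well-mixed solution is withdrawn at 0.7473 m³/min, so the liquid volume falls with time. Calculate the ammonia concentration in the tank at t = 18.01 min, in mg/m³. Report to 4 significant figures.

2.414 mg/m³

Total volume: dV/dt = Q_in − Q_out = -0.375800 m³/min, so V(t) = 13.17 − 0.375800 t and V(18.01) = 6.40184 m³.
Solute balance: dm/dt = 0 − Q_out C = −Q_out m/V(t).
Separate: dm/m = −Q_out dt/V(t) ⇒ ln(m/m₀) = −(Q_out/(Q_in−Q_out)) ln(V/V₀).
m = m₀ (V₀/V)^(Q_out/(Q_in−Q_out)) = 64.86 × (13.17/6.40184)^(-1.98856) = 15.4525 mg.
C = m/V = 15.4525/6.40184 = 2.41376 mg/m³.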